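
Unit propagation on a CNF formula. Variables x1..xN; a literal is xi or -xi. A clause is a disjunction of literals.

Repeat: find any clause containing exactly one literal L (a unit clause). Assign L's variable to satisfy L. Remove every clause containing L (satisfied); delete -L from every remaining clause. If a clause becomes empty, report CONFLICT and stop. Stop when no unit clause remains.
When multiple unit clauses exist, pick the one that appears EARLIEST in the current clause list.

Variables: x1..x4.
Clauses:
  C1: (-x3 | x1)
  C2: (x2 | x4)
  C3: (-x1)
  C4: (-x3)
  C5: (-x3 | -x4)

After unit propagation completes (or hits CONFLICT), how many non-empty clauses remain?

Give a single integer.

unit clause [-1] forces x1=F; simplify:
  drop 1 from [-3, 1] -> [-3]
  satisfied 1 clause(s); 4 remain; assigned so far: [1]
unit clause [-3] forces x3=F; simplify:
  satisfied 3 clause(s); 1 remain; assigned so far: [1, 3]

Answer: 1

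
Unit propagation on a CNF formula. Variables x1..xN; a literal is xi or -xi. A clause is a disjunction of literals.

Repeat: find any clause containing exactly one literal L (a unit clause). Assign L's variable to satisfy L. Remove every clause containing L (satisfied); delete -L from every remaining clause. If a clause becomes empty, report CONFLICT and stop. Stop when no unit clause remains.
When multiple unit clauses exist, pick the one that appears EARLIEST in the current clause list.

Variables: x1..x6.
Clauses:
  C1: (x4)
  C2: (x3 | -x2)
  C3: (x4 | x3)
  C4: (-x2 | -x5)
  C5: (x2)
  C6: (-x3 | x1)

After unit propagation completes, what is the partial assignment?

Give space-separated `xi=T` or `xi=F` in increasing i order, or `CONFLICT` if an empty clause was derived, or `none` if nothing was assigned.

Answer: x1=T x2=T x3=T x4=T x5=F

Derivation:
unit clause [4] forces x4=T; simplify:
  satisfied 2 clause(s); 4 remain; assigned so far: [4]
unit clause [2] forces x2=T; simplify:
  drop -2 from [3, -2] -> [3]
  drop -2 from [-2, -5] -> [-5]
  satisfied 1 clause(s); 3 remain; assigned so far: [2, 4]
unit clause [3] forces x3=T; simplify:
  drop -3 from [-3, 1] -> [1]
  satisfied 1 clause(s); 2 remain; assigned so far: [2, 3, 4]
unit clause [-5] forces x5=F; simplify:
  satisfied 1 clause(s); 1 remain; assigned so far: [2, 3, 4, 5]
unit clause [1] forces x1=T; simplify:
  satisfied 1 clause(s); 0 remain; assigned so far: [1, 2, 3, 4, 5]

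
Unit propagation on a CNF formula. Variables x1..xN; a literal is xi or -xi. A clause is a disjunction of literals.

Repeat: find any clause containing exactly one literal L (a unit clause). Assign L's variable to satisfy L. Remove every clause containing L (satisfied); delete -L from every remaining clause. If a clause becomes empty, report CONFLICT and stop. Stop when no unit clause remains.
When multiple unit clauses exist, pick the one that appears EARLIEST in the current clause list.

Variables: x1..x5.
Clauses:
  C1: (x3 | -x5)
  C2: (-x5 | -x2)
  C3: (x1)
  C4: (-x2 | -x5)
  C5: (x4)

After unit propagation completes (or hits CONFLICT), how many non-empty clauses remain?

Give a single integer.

Answer: 3

Derivation:
unit clause [1] forces x1=T; simplify:
  satisfied 1 clause(s); 4 remain; assigned so far: [1]
unit clause [4] forces x4=T; simplify:
  satisfied 1 clause(s); 3 remain; assigned so far: [1, 4]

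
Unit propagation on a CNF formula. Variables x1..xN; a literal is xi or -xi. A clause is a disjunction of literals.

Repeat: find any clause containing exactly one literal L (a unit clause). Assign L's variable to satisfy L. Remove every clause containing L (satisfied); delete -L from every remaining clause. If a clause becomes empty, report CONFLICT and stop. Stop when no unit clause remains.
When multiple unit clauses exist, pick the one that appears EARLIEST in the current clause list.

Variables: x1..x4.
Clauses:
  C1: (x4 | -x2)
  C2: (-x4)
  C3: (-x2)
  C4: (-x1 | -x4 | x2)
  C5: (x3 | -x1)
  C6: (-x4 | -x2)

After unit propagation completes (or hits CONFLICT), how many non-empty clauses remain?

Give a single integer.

Answer: 1

Derivation:
unit clause [-4] forces x4=F; simplify:
  drop 4 from [4, -2] -> [-2]
  satisfied 3 clause(s); 3 remain; assigned so far: [4]
unit clause [-2] forces x2=F; simplify:
  satisfied 2 clause(s); 1 remain; assigned so far: [2, 4]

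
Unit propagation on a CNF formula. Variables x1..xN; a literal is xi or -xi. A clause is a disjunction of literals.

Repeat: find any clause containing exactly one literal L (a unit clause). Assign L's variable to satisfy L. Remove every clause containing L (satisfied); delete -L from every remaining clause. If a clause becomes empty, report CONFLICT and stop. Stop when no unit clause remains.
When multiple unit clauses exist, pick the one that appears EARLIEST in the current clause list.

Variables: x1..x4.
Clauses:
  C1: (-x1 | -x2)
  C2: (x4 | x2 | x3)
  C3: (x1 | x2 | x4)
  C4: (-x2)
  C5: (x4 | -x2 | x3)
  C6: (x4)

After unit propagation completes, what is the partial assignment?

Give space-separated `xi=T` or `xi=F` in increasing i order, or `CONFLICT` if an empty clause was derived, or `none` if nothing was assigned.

unit clause [-2] forces x2=F; simplify:
  drop 2 from [4, 2, 3] -> [4, 3]
  drop 2 from [1, 2, 4] -> [1, 4]
  satisfied 3 clause(s); 3 remain; assigned so far: [2]
unit clause [4] forces x4=T; simplify:
  satisfied 3 clause(s); 0 remain; assigned so far: [2, 4]

Answer: x2=F x4=T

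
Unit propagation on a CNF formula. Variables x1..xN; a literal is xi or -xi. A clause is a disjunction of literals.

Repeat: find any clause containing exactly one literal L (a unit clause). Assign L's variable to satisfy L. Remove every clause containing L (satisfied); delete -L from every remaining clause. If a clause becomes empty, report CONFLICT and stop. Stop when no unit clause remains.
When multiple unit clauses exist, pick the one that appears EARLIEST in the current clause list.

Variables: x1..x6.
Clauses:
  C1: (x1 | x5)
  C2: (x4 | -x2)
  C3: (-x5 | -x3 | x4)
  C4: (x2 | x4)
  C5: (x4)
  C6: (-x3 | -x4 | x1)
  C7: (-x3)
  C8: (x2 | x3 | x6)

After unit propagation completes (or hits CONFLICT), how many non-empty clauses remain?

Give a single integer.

unit clause [4] forces x4=T; simplify:
  drop -4 from [-3, -4, 1] -> [-3, 1]
  satisfied 4 clause(s); 4 remain; assigned so far: [4]
unit clause [-3] forces x3=F; simplify:
  drop 3 from [2, 3, 6] -> [2, 6]
  satisfied 2 clause(s); 2 remain; assigned so far: [3, 4]

Answer: 2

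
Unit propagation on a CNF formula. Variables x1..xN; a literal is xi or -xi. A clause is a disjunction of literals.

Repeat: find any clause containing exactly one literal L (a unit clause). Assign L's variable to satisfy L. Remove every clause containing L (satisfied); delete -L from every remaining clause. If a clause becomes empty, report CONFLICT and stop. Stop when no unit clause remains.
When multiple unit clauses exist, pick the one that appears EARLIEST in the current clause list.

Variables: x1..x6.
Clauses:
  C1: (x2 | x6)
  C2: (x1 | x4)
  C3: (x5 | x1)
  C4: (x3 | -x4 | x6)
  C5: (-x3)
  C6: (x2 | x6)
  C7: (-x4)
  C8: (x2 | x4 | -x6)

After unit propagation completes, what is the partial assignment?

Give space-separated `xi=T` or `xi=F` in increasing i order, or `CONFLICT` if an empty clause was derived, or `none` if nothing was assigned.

Answer: x1=T x3=F x4=F

Derivation:
unit clause [-3] forces x3=F; simplify:
  drop 3 from [3, -4, 6] -> [-4, 6]
  satisfied 1 clause(s); 7 remain; assigned so far: [3]
unit clause [-4] forces x4=F; simplify:
  drop 4 from [1, 4] -> [1]
  drop 4 from [2, 4, -6] -> [2, -6]
  satisfied 2 clause(s); 5 remain; assigned so far: [3, 4]
unit clause [1] forces x1=T; simplify:
  satisfied 2 clause(s); 3 remain; assigned so far: [1, 3, 4]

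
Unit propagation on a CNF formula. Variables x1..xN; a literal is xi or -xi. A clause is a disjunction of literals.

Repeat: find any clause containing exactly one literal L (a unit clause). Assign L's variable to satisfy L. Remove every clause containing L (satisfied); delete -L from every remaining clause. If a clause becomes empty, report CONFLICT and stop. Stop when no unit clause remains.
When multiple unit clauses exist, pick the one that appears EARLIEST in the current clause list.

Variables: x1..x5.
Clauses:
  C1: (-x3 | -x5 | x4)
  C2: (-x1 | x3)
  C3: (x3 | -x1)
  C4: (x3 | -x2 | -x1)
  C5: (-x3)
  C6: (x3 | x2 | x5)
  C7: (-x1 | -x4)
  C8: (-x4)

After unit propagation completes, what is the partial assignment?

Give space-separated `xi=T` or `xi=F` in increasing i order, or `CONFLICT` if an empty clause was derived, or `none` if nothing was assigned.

Answer: x1=F x3=F x4=F

Derivation:
unit clause [-3] forces x3=F; simplify:
  drop 3 from [-1, 3] -> [-1]
  drop 3 from [3, -1] -> [-1]
  drop 3 from [3, -2, -1] -> [-2, -1]
  drop 3 from [3, 2, 5] -> [2, 5]
  satisfied 2 clause(s); 6 remain; assigned so far: [3]
unit clause [-1] forces x1=F; simplify:
  satisfied 4 clause(s); 2 remain; assigned so far: [1, 3]
unit clause [-4] forces x4=F; simplify:
  satisfied 1 clause(s); 1 remain; assigned so far: [1, 3, 4]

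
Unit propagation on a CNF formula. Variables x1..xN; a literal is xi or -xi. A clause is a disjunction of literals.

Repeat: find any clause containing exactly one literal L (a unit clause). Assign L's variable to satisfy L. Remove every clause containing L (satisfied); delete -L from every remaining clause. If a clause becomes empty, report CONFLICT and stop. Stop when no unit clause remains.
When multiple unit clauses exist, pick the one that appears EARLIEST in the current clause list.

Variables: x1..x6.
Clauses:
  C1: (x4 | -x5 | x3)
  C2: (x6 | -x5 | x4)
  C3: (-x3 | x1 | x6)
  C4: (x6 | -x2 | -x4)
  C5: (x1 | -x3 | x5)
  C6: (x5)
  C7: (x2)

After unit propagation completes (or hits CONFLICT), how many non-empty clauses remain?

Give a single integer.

unit clause [5] forces x5=T; simplify:
  drop -5 from [4, -5, 3] -> [4, 3]
  drop -5 from [6, -5, 4] -> [6, 4]
  satisfied 2 clause(s); 5 remain; assigned so far: [5]
unit clause [2] forces x2=T; simplify:
  drop -2 from [6, -2, -4] -> [6, -4]
  satisfied 1 clause(s); 4 remain; assigned so far: [2, 5]

Answer: 4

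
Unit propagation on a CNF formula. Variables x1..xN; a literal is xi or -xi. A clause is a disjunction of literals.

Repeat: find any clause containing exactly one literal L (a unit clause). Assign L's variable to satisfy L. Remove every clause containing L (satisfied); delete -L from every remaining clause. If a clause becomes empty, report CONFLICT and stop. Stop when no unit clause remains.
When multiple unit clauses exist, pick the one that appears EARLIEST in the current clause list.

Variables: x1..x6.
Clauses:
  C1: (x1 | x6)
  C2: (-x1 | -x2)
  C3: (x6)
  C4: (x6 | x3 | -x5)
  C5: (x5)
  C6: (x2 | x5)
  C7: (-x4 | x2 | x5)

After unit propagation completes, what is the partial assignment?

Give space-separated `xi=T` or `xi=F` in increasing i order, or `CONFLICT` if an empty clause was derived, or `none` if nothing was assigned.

Answer: x5=T x6=T

Derivation:
unit clause [6] forces x6=T; simplify:
  satisfied 3 clause(s); 4 remain; assigned so far: [6]
unit clause [5] forces x5=T; simplify:
  satisfied 3 clause(s); 1 remain; assigned so far: [5, 6]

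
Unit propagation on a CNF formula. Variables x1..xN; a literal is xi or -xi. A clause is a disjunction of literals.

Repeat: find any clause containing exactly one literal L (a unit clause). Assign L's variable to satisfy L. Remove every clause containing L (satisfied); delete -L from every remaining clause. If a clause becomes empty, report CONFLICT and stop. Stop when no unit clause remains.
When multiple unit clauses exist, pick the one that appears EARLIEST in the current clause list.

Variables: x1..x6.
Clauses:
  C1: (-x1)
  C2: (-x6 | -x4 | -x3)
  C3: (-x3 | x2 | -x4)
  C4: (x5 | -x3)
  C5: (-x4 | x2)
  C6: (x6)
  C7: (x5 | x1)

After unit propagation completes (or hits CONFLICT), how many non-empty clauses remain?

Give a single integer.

Answer: 3

Derivation:
unit clause [-1] forces x1=F; simplify:
  drop 1 from [5, 1] -> [5]
  satisfied 1 clause(s); 6 remain; assigned so far: [1]
unit clause [6] forces x6=T; simplify:
  drop -6 from [-6, -4, -3] -> [-4, -3]
  satisfied 1 clause(s); 5 remain; assigned so far: [1, 6]
unit clause [5] forces x5=T; simplify:
  satisfied 2 clause(s); 3 remain; assigned so far: [1, 5, 6]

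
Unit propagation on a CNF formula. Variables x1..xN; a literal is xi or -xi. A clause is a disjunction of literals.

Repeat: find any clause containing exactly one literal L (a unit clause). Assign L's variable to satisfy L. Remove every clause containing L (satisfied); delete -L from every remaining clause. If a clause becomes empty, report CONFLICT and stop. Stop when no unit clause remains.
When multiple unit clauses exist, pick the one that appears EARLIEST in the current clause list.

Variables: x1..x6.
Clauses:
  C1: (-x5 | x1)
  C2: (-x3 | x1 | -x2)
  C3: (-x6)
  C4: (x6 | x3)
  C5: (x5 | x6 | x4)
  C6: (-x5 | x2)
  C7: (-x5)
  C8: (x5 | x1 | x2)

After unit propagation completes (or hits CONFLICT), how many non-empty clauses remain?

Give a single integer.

unit clause [-6] forces x6=F; simplify:
  drop 6 from [6, 3] -> [3]
  drop 6 from [5, 6, 4] -> [5, 4]
  satisfied 1 clause(s); 7 remain; assigned so far: [6]
unit clause [3] forces x3=T; simplify:
  drop -3 from [-3, 1, -2] -> [1, -2]
  satisfied 1 clause(s); 6 remain; assigned so far: [3, 6]
unit clause [-5] forces x5=F; simplify:
  drop 5 from [5, 4] -> [4]
  drop 5 from [5, 1, 2] -> [1, 2]
  satisfied 3 clause(s); 3 remain; assigned so far: [3, 5, 6]
unit clause [4] forces x4=T; simplify:
  satisfied 1 clause(s); 2 remain; assigned so far: [3, 4, 5, 6]

Answer: 2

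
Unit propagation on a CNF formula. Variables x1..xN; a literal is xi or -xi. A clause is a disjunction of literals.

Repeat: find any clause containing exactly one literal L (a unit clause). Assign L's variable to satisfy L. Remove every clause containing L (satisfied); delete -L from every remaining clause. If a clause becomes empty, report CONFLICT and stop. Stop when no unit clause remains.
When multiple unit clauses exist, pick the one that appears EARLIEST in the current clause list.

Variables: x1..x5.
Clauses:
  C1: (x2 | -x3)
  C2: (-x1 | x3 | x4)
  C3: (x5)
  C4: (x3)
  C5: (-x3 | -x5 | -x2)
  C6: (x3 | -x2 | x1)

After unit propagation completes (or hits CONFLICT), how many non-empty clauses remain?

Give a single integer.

unit clause [5] forces x5=T; simplify:
  drop -5 from [-3, -5, -2] -> [-3, -2]
  satisfied 1 clause(s); 5 remain; assigned so far: [5]
unit clause [3] forces x3=T; simplify:
  drop -3 from [2, -3] -> [2]
  drop -3 from [-3, -2] -> [-2]
  satisfied 3 clause(s); 2 remain; assigned so far: [3, 5]
unit clause [2] forces x2=T; simplify:
  drop -2 from [-2] -> [] (empty!)
  satisfied 1 clause(s); 1 remain; assigned so far: [2, 3, 5]
CONFLICT (empty clause)

Answer: 0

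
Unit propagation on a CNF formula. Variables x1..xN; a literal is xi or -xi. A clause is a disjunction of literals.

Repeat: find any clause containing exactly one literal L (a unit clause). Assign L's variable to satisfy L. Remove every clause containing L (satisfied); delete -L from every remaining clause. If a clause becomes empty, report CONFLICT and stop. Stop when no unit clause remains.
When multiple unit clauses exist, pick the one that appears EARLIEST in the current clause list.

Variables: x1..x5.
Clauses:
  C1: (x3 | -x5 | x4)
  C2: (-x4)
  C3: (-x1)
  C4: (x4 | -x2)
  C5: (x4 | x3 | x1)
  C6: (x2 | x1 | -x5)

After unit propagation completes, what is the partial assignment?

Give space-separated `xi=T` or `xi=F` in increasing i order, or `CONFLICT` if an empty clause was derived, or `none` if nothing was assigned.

unit clause [-4] forces x4=F; simplify:
  drop 4 from [3, -5, 4] -> [3, -5]
  drop 4 from [4, -2] -> [-2]
  drop 4 from [4, 3, 1] -> [3, 1]
  satisfied 1 clause(s); 5 remain; assigned so far: [4]
unit clause [-1] forces x1=F; simplify:
  drop 1 from [3, 1] -> [3]
  drop 1 from [2, 1, -5] -> [2, -5]
  satisfied 1 clause(s); 4 remain; assigned so far: [1, 4]
unit clause [-2] forces x2=F; simplify:
  drop 2 from [2, -5] -> [-5]
  satisfied 1 clause(s); 3 remain; assigned so far: [1, 2, 4]
unit clause [3] forces x3=T; simplify:
  satisfied 2 clause(s); 1 remain; assigned so far: [1, 2, 3, 4]
unit clause [-5] forces x5=F; simplify:
  satisfied 1 clause(s); 0 remain; assigned so far: [1, 2, 3, 4, 5]

Answer: x1=F x2=F x3=T x4=F x5=F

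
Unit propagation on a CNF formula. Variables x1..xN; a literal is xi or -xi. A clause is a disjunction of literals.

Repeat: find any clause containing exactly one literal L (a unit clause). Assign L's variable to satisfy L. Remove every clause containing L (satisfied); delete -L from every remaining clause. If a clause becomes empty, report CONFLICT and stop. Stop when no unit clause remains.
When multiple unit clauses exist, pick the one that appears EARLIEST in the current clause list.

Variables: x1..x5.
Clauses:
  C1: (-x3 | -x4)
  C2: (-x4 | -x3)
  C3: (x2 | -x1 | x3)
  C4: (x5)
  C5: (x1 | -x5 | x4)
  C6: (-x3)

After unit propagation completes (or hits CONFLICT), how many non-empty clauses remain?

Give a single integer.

unit clause [5] forces x5=T; simplify:
  drop -5 from [1, -5, 4] -> [1, 4]
  satisfied 1 clause(s); 5 remain; assigned so far: [5]
unit clause [-3] forces x3=F; simplify:
  drop 3 from [2, -1, 3] -> [2, -1]
  satisfied 3 clause(s); 2 remain; assigned so far: [3, 5]

Answer: 2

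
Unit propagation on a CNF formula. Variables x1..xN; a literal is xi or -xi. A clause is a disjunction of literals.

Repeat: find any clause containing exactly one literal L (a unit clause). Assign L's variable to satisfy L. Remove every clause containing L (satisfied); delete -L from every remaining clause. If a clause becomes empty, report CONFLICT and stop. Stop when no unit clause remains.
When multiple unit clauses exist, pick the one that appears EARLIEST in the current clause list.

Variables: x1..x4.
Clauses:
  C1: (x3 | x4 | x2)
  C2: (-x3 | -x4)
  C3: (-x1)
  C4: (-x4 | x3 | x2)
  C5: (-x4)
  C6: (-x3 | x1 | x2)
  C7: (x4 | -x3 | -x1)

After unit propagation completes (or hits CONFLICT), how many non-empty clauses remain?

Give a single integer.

Answer: 2

Derivation:
unit clause [-1] forces x1=F; simplify:
  drop 1 from [-3, 1, 2] -> [-3, 2]
  satisfied 2 clause(s); 5 remain; assigned so far: [1]
unit clause [-4] forces x4=F; simplify:
  drop 4 from [3, 4, 2] -> [3, 2]
  satisfied 3 clause(s); 2 remain; assigned so far: [1, 4]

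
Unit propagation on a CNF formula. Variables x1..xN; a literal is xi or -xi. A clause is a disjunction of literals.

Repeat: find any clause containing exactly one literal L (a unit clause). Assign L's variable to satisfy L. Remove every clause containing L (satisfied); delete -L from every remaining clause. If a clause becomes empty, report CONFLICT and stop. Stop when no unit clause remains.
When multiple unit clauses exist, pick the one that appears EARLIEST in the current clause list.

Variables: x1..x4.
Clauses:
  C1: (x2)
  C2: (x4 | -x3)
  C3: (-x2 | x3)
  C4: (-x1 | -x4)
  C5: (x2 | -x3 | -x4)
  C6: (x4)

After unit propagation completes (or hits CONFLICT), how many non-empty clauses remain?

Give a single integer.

Answer: 0

Derivation:
unit clause [2] forces x2=T; simplify:
  drop -2 from [-2, 3] -> [3]
  satisfied 2 clause(s); 4 remain; assigned so far: [2]
unit clause [3] forces x3=T; simplify:
  drop -3 from [4, -3] -> [4]
  satisfied 1 clause(s); 3 remain; assigned so far: [2, 3]
unit clause [4] forces x4=T; simplify:
  drop -4 from [-1, -4] -> [-1]
  satisfied 2 clause(s); 1 remain; assigned so far: [2, 3, 4]
unit clause [-1] forces x1=F; simplify:
  satisfied 1 clause(s); 0 remain; assigned so far: [1, 2, 3, 4]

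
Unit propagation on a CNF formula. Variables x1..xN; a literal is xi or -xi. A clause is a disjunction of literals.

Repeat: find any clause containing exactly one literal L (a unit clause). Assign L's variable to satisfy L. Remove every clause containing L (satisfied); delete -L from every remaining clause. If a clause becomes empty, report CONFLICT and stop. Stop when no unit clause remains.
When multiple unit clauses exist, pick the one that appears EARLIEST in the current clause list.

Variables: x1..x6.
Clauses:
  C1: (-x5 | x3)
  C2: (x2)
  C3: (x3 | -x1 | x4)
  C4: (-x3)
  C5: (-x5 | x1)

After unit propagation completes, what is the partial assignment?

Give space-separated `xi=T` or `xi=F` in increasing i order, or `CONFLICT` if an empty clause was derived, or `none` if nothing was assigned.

Answer: x2=T x3=F x5=F

Derivation:
unit clause [2] forces x2=T; simplify:
  satisfied 1 clause(s); 4 remain; assigned so far: [2]
unit clause [-3] forces x3=F; simplify:
  drop 3 from [-5, 3] -> [-5]
  drop 3 from [3, -1, 4] -> [-1, 4]
  satisfied 1 clause(s); 3 remain; assigned so far: [2, 3]
unit clause [-5] forces x5=F; simplify:
  satisfied 2 clause(s); 1 remain; assigned so far: [2, 3, 5]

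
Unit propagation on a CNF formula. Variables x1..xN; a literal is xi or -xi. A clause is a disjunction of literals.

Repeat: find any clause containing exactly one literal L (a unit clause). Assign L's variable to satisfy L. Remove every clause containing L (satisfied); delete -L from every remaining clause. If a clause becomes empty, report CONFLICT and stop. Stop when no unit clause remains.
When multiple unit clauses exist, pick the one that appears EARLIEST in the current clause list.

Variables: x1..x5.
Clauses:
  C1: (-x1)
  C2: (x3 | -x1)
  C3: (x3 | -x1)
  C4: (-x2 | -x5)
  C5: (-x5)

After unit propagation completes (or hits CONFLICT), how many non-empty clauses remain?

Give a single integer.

Answer: 0

Derivation:
unit clause [-1] forces x1=F; simplify:
  satisfied 3 clause(s); 2 remain; assigned so far: [1]
unit clause [-5] forces x5=F; simplify:
  satisfied 2 clause(s); 0 remain; assigned so far: [1, 5]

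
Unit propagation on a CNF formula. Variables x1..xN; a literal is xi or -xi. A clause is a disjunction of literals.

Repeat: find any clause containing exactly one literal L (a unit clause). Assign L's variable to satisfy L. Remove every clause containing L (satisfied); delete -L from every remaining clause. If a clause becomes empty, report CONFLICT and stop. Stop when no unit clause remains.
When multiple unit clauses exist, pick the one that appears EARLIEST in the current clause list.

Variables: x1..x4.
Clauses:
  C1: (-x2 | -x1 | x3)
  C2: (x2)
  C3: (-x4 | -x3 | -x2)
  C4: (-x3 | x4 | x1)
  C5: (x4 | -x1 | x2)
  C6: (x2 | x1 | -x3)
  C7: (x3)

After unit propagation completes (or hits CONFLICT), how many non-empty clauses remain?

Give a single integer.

Answer: 0

Derivation:
unit clause [2] forces x2=T; simplify:
  drop -2 from [-2, -1, 3] -> [-1, 3]
  drop -2 from [-4, -3, -2] -> [-4, -3]
  satisfied 3 clause(s); 4 remain; assigned so far: [2]
unit clause [3] forces x3=T; simplify:
  drop -3 from [-4, -3] -> [-4]
  drop -3 from [-3, 4, 1] -> [4, 1]
  satisfied 2 clause(s); 2 remain; assigned so far: [2, 3]
unit clause [-4] forces x4=F; simplify:
  drop 4 from [4, 1] -> [1]
  satisfied 1 clause(s); 1 remain; assigned so far: [2, 3, 4]
unit clause [1] forces x1=T; simplify:
  satisfied 1 clause(s); 0 remain; assigned so far: [1, 2, 3, 4]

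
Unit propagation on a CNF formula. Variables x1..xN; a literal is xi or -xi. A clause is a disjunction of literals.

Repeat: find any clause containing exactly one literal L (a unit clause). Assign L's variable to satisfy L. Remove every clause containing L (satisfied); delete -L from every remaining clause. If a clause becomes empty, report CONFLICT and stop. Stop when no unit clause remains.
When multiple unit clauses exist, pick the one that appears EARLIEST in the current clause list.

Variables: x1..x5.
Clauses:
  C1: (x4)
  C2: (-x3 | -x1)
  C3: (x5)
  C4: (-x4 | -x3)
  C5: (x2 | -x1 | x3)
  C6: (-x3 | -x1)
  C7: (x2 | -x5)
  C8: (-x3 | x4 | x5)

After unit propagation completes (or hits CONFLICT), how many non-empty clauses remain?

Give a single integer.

unit clause [4] forces x4=T; simplify:
  drop -4 from [-4, -3] -> [-3]
  satisfied 2 clause(s); 6 remain; assigned so far: [4]
unit clause [5] forces x5=T; simplify:
  drop -5 from [2, -5] -> [2]
  satisfied 1 clause(s); 5 remain; assigned so far: [4, 5]
unit clause [-3] forces x3=F; simplify:
  drop 3 from [2, -1, 3] -> [2, -1]
  satisfied 3 clause(s); 2 remain; assigned so far: [3, 4, 5]
unit clause [2] forces x2=T; simplify:
  satisfied 2 clause(s); 0 remain; assigned so far: [2, 3, 4, 5]

Answer: 0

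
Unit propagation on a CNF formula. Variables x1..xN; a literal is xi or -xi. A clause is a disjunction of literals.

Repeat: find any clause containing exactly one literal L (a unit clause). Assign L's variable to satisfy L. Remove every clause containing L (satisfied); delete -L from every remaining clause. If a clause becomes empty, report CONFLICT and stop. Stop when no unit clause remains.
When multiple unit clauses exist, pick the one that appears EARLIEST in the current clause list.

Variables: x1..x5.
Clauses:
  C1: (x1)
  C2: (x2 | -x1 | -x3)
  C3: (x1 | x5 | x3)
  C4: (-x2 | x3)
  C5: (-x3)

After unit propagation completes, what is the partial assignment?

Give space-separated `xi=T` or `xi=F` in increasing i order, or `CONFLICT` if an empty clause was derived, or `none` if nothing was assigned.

Answer: x1=T x2=F x3=F

Derivation:
unit clause [1] forces x1=T; simplify:
  drop -1 from [2, -1, -3] -> [2, -3]
  satisfied 2 clause(s); 3 remain; assigned so far: [1]
unit clause [-3] forces x3=F; simplify:
  drop 3 from [-2, 3] -> [-2]
  satisfied 2 clause(s); 1 remain; assigned so far: [1, 3]
unit clause [-2] forces x2=F; simplify:
  satisfied 1 clause(s); 0 remain; assigned so far: [1, 2, 3]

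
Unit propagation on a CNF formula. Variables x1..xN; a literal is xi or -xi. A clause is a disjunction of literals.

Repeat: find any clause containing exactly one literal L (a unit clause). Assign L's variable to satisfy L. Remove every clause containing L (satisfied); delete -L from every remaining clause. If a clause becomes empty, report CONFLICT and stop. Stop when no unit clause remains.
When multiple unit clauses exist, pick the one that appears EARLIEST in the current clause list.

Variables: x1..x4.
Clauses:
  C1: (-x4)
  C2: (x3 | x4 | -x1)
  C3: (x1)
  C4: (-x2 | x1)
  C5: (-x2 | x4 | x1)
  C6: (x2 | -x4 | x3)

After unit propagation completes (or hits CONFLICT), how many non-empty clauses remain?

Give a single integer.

Answer: 0

Derivation:
unit clause [-4] forces x4=F; simplify:
  drop 4 from [3, 4, -1] -> [3, -1]
  drop 4 from [-2, 4, 1] -> [-2, 1]
  satisfied 2 clause(s); 4 remain; assigned so far: [4]
unit clause [1] forces x1=T; simplify:
  drop -1 from [3, -1] -> [3]
  satisfied 3 clause(s); 1 remain; assigned so far: [1, 4]
unit clause [3] forces x3=T; simplify:
  satisfied 1 clause(s); 0 remain; assigned so far: [1, 3, 4]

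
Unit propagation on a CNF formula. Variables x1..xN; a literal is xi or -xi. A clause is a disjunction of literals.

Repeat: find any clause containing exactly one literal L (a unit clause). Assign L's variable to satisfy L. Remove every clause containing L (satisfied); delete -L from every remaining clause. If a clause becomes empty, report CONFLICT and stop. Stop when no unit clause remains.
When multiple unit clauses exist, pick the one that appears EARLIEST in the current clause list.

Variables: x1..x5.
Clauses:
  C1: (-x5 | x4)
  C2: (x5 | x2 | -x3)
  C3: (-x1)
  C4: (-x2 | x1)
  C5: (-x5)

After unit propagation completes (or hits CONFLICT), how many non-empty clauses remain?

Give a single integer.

unit clause [-1] forces x1=F; simplify:
  drop 1 from [-2, 1] -> [-2]
  satisfied 1 clause(s); 4 remain; assigned so far: [1]
unit clause [-2] forces x2=F; simplify:
  drop 2 from [5, 2, -3] -> [5, -3]
  satisfied 1 clause(s); 3 remain; assigned so far: [1, 2]
unit clause [-5] forces x5=F; simplify:
  drop 5 from [5, -3] -> [-3]
  satisfied 2 clause(s); 1 remain; assigned so far: [1, 2, 5]
unit clause [-3] forces x3=F; simplify:
  satisfied 1 clause(s); 0 remain; assigned so far: [1, 2, 3, 5]

Answer: 0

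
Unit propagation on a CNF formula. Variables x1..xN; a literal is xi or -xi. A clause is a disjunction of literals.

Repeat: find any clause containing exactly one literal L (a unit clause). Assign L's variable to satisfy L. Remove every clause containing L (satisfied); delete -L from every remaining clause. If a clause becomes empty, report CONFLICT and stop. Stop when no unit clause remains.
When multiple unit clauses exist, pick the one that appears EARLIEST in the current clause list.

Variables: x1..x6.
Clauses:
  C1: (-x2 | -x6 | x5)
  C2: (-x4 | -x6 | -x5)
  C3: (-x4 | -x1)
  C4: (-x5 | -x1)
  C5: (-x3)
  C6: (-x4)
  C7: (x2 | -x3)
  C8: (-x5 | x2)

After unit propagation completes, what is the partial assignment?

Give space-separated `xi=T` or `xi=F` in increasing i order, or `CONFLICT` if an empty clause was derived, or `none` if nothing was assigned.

Answer: x3=F x4=F

Derivation:
unit clause [-3] forces x3=F; simplify:
  satisfied 2 clause(s); 6 remain; assigned so far: [3]
unit clause [-4] forces x4=F; simplify:
  satisfied 3 clause(s); 3 remain; assigned so far: [3, 4]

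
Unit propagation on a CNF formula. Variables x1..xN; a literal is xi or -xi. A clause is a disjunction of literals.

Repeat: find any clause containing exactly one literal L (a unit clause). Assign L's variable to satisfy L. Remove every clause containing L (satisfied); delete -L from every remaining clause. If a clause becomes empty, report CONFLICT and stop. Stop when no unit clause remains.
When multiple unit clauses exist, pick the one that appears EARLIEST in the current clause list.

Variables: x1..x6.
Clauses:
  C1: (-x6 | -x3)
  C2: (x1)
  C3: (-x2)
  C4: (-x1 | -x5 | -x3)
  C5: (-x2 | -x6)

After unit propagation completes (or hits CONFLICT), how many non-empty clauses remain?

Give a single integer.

Answer: 2

Derivation:
unit clause [1] forces x1=T; simplify:
  drop -1 from [-1, -5, -3] -> [-5, -3]
  satisfied 1 clause(s); 4 remain; assigned so far: [1]
unit clause [-2] forces x2=F; simplify:
  satisfied 2 clause(s); 2 remain; assigned so far: [1, 2]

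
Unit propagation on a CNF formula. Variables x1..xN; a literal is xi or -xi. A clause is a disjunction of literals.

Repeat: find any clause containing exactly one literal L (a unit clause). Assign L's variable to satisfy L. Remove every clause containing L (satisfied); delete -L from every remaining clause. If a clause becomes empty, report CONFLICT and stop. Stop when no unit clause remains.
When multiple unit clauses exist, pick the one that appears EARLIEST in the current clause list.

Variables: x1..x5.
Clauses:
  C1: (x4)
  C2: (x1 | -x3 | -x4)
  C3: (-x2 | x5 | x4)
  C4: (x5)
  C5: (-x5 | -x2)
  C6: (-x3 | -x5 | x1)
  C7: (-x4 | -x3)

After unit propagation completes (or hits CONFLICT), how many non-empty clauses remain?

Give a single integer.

unit clause [4] forces x4=T; simplify:
  drop -4 from [1, -3, -4] -> [1, -3]
  drop -4 from [-4, -3] -> [-3]
  satisfied 2 clause(s); 5 remain; assigned so far: [4]
unit clause [5] forces x5=T; simplify:
  drop -5 from [-5, -2] -> [-2]
  drop -5 from [-3, -5, 1] -> [-3, 1]
  satisfied 1 clause(s); 4 remain; assigned so far: [4, 5]
unit clause [-2] forces x2=F; simplify:
  satisfied 1 clause(s); 3 remain; assigned so far: [2, 4, 5]
unit clause [-3] forces x3=F; simplify:
  satisfied 3 clause(s); 0 remain; assigned so far: [2, 3, 4, 5]

Answer: 0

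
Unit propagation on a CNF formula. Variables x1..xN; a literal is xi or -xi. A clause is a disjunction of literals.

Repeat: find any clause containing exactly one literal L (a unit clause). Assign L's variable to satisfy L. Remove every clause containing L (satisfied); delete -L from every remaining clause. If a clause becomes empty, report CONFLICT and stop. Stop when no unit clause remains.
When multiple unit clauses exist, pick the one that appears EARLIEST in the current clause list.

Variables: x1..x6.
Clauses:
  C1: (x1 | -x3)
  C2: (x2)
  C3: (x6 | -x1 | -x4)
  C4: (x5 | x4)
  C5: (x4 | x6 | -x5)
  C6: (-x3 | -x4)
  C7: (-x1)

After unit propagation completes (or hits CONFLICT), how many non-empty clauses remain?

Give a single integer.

unit clause [2] forces x2=T; simplify:
  satisfied 1 clause(s); 6 remain; assigned so far: [2]
unit clause [-1] forces x1=F; simplify:
  drop 1 from [1, -3] -> [-3]
  satisfied 2 clause(s); 4 remain; assigned so far: [1, 2]
unit clause [-3] forces x3=F; simplify:
  satisfied 2 clause(s); 2 remain; assigned so far: [1, 2, 3]

Answer: 2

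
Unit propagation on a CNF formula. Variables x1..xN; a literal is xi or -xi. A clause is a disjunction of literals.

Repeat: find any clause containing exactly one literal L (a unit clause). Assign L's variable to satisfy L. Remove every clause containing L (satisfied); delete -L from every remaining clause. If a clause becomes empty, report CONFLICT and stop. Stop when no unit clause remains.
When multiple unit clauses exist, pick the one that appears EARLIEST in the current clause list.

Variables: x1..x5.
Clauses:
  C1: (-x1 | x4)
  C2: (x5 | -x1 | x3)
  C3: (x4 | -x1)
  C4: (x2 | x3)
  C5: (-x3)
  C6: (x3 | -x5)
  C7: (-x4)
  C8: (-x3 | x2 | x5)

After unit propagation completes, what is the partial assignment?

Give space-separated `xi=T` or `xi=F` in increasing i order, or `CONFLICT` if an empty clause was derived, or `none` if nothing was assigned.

unit clause [-3] forces x3=F; simplify:
  drop 3 from [5, -1, 3] -> [5, -1]
  drop 3 from [2, 3] -> [2]
  drop 3 from [3, -5] -> [-5]
  satisfied 2 clause(s); 6 remain; assigned so far: [3]
unit clause [2] forces x2=T; simplify:
  satisfied 1 clause(s); 5 remain; assigned so far: [2, 3]
unit clause [-5] forces x5=F; simplify:
  drop 5 from [5, -1] -> [-1]
  satisfied 1 clause(s); 4 remain; assigned so far: [2, 3, 5]
unit clause [-1] forces x1=F; simplify:
  satisfied 3 clause(s); 1 remain; assigned so far: [1, 2, 3, 5]
unit clause [-4] forces x4=F; simplify:
  satisfied 1 clause(s); 0 remain; assigned so far: [1, 2, 3, 4, 5]

Answer: x1=F x2=T x3=F x4=F x5=F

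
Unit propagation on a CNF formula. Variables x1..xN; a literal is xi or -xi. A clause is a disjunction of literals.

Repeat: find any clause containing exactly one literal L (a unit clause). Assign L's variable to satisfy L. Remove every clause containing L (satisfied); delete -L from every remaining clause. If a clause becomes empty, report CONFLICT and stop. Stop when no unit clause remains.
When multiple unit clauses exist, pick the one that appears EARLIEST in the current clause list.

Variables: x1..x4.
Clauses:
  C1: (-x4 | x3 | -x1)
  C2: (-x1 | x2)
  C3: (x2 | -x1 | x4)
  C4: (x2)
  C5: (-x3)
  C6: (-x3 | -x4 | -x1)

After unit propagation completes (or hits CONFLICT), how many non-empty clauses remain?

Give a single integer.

unit clause [2] forces x2=T; simplify:
  satisfied 3 clause(s); 3 remain; assigned so far: [2]
unit clause [-3] forces x3=F; simplify:
  drop 3 from [-4, 3, -1] -> [-4, -1]
  satisfied 2 clause(s); 1 remain; assigned so far: [2, 3]

Answer: 1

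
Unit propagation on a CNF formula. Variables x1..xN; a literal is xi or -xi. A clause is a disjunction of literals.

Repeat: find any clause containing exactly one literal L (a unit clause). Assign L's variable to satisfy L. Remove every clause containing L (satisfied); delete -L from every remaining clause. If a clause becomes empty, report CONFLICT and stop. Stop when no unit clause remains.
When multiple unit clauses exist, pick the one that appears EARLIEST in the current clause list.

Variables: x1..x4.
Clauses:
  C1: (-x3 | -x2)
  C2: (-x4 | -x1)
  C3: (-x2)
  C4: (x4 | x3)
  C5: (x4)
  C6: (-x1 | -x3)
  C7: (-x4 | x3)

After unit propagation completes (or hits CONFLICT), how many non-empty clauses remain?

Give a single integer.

Answer: 0

Derivation:
unit clause [-2] forces x2=F; simplify:
  satisfied 2 clause(s); 5 remain; assigned so far: [2]
unit clause [4] forces x4=T; simplify:
  drop -4 from [-4, -1] -> [-1]
  drop -4 from [-4, 3] -> [3]
  satisfied 2 clause(s); 3 remain; assigned so far: [2, 4]
unit clause [-1] forces x1=F; simplify:
  satisfied 2 clause(s); 1 remain; assigned so far: [1, 2, 4]
unit clause [3] forces x3=T; simplify:
  satisfied 1 clause(s); 0 remain; assigned so far: [1, 2, 3, 4]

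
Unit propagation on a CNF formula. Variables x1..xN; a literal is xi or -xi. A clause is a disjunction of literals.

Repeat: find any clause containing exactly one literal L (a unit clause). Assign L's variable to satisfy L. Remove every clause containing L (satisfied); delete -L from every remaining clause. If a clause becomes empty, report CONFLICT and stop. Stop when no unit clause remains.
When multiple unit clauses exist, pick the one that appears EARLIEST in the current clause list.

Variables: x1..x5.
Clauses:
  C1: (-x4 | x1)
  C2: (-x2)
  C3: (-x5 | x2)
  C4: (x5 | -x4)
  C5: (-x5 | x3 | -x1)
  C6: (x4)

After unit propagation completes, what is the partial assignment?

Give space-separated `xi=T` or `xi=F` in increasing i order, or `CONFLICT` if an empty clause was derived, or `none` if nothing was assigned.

unit clause [-2] forces x2=F; simplify:
  drop 2 from [-5, 2] -> [-5]
  satisfied 1 clause(s); 5 remain; assigned so far: [2]
unit clause [-5] forces x5=F; simplify:
  drop 5 from [5, -4] -> [-4]
  satisfied 2 clause(s); 3 remain; assigned so far: [2, 5]
unit clause [-4] forces x4=F; simplify:
  drop 4 from [4] -> [] (empty!)
  satisfied 2 clause(s); 1 remain; assigned so far: [2, 4, 5]
CONFLICT (empty clause)

Answer: CONFLICT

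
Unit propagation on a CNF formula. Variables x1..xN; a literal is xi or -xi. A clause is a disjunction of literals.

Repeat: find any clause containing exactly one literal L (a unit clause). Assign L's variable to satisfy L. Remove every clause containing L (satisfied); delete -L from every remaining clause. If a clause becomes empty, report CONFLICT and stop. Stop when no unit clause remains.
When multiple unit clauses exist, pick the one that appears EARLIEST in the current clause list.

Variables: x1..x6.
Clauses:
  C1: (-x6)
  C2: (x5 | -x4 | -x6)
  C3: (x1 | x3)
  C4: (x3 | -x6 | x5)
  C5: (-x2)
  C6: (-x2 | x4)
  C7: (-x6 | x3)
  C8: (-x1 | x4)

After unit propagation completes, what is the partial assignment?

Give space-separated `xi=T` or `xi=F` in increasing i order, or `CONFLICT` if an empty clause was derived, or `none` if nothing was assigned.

Answer: x2=F x6=F

Derivation:
unit clause [-6] forces x6=F; simplify:
  satisfied 4 clause(s); 4 remain; assigned so far: [6]
unit clause [-2] forces x2=F; simplify:
  satisfied 2 clause(s); 2 remain; assigned so far: [2, 6]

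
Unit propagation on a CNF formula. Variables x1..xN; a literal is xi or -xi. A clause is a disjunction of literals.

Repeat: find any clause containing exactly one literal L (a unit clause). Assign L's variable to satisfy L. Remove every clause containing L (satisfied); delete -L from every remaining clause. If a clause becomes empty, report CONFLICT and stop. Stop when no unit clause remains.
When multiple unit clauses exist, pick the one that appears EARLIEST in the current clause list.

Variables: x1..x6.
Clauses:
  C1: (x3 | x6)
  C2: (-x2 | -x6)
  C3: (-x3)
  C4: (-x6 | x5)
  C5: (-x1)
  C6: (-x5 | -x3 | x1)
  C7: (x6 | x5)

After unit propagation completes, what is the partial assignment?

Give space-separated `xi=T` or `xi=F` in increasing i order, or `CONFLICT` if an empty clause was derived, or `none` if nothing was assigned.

Answer: x1=F x2=F x3=F x5=T x6=T

Derivation:
unit clause [-3] forces x3=F; simplify:
  drop 3 from [3, 6] -> [6]
  satisfied 2 clause(s); 5 remain; assigned so far: [3]
unit clause [6] forces x6=T; simplify:
  drop -6 from [-2, -6] -> [-2]
  drop -6 from [-6, 5] -> [5]
  satisfied 2 clause(s); 3 remain; assigned so far: [3, 6]
unit clause [-2] forces x2=F; simplify:
  satisfied 1 clause(s); 2 remain; assigned so far: [2, 3, 6]
unit clause [5] forces x5=T; simplify:
  satisfied 1 clause(s); 1 remain; assigned so far: [2, 3, 5, 6]
unit clause [-1] forces x1=F; simplify:
  satisfied 1 clause(s); 0 remain; assigned so far: [1, 2, 3, 5, 6]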